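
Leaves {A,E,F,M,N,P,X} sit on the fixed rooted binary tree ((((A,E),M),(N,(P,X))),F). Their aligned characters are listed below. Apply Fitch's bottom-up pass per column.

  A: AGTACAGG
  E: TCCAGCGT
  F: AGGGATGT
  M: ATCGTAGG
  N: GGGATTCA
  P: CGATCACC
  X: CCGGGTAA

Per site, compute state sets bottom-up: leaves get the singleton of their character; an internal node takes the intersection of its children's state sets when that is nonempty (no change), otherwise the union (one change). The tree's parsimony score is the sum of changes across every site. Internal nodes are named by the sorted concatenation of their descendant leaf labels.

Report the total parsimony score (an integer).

26

AE@0: {A} ∪ {T} = {A,T} (union, +1)
AEM@0: {A,T} ∩ {A} = {A} (intersection, +0)
PX@0: {C} ∩ {C} = {C} (intersection, +0)
NPX@0: {G} ∪ {C} = {C,G} (union, +1)
AEMNPX@0: {A} ∪ {C,G} = {A,C,G} (union, +1)
AEFMNPX@0: {A,C,G} ∩ {A} = {A} (intersection, +0)
AE@1: {G} ∪ {C} = {C,G} (union, +1)
AEM@1: {C,G} ∪ {T} = {C,G,T} (union, +1)
PX@1: {G} ∪ {C} = {C,G} (union, +1)
NPX@1: {G} ∩ {C,G} = {G} (intersection, +0)
AEMNPX@1: {C,G,T} ∩ {G} = {G} (intersection, +0)
AEFMNPX@1: {G} ∩ {G} = {G} (intersection, +0)
AE@2: {T} ∪ {C} = {C,T} (union, +1)
AEM@2: {C,T} ∩ {C} = {C} (intersection, +0)
PX@2: {A} ∪ {G} = {A,G} (union, +1)
NPX@2: {G} ∩ {A,G} = {G} (intersection, +0)
AEMNPX@2: {C} ∪ {G} = {C,G} (union, +1)
AEFMNPX@2: {C,G} ∩ {G} = {G} (intersection, +0)
AE@3: {A} ∩ {A} = {A} (intersection, +0)
AEM@3: {A} ∪ {G} = {A,G} (union, +1)
PX@3: {T} ∪ {G} = {G,T} (union, +1)
NPX@3: {A} ∪ {G,T} = {A,G,T} (union, +1)
AEMNPX@3: {A,G} ∩ {A,G,T} = {A,G} (intersection, +0)
AEFMNPX@3: {A,G} ∩ {G} = {G} (intersection, +0)
AE@4: {C} ∪ {G} = {C,G} (union, +1)
AEM@4: {C,G} ∪ {T} = {C,G,T} (union, +1)
PX@4: {C} ∪ {G} = {C,G} (union, +1)
NPX@4: {T} ∪ {C,G} = {C,G,T} (union, +1)
AEMNPX@4: {C,G,T} ∩ {C,G,T} = {C,G,T} (intersection, +0)
AEFMNPX@4: {C,G,T} ∪ {A} = {A,C,G,T} (union, +1)
AE@5: {A} ∪ {C} = {A,C} (union, +1)
AEM@5: {A,C} ∩ {A} = {A} (intersection, +0)
PX@5: {A} ∪ {T} = {A,T} (union, +1)
NPX@5: {T} ∩ {A,T} = {T} (intersection, +0)
AEMNPX@5: {A} ∪ {T} = {A,T} (union, +1)
AEFMNPX@5: {A,T} ∩ {T} = {T} (intersection, +0)
AE@6: {G} ∩ {G} = {G} (intersection, +0)
AEM@6: {G} ∩ {G} = {G} (intersection, +0)
PX@6: {C} ∪ {A} = {A,C} (union, +1)
NPX@6: {C} ∩ {A,C} = {C} (intersection, +0)
AEMNPX@6: {G} ∪ {C} = {C,G} (union, +1)
AEFMNPX@6: {C,G} ∩ {G} = {G} (intersection, +0)
AE@7: {G} ∪ {T} = {G,T} (union, +1)
AEM@7: {G,T} ∩ {G} = {G} (intersection, +0)
PX@7: {C} ∪ {A} = {A,C} (union, +1)
NPX@7: {A} ∩ {A,C} = {A} (intersection, +0)
AEMNPX@7: {G} ∪ {A} = {A,G} (union, +1)
AEFMNPX@7: {A,G} ∪ {T} = {A,G,T} (union, +1)
per-site changes: [3, 3, 3, 3, 5, 3, 2, 4]; total = 26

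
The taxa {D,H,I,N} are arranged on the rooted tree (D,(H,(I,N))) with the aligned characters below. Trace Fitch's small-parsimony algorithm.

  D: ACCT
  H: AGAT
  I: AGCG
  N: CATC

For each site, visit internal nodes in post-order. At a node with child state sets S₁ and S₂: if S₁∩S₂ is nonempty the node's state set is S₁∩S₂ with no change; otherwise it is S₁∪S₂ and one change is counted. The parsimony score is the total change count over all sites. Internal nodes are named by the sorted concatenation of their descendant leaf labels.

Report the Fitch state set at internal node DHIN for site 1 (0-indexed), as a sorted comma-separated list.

C,G

site 0, node IN: I={A} ∪ N={C} → {A,C} (+1)
site 0, node HIN: H={A} ∩ IN={A,C} → {A} (+0)
site 0, node DHIN: D={A} ∩ HIN={A} → {A} (+0)
site 1, node IN: I={G} ∪ N={A} → {A,G} (+1)
site 1, node HIN: H={G} ∩ IN={A,G} → {G} (+0)
site 1, node DHIN: D={C} ∪ HIN={G} → {C,G} (+1)
site 2, node IN: I={C} ∪ N={T} → {C,T} (+1)
site 2, node HIN: H={A} ∪ IN={C,T} → {A,C,T} (+1)
site 2, node DHIN: D={C} ∩ HIN={A,C,T} → {C} (+0)
site 3, node IN: I={G} ∪ N={C} → {C,G} (+1)
site 3, node HIN: H={T} ∪ IN={C,G} → {C,G,T} (+1)
site 3, node DHIN: D={T} ∩ HIN={C,G,T} → {T} (+0)
per-site changes: [1, 2, 2, 2]; total = 7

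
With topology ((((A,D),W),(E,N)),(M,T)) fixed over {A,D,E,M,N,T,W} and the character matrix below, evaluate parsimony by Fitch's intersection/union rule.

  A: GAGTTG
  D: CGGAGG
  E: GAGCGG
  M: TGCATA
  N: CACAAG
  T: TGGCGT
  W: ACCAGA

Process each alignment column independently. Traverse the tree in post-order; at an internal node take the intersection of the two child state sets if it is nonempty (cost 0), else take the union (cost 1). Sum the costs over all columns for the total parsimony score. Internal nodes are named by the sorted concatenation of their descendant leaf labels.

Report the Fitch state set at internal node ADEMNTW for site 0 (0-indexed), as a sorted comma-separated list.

AD@0: {G} ∪ {C} = {C,G} (union, +1)
ADW@0: {C,G} ∪ {A} = {A,C,G} (union, +1)
EN@0: {G} ∪ {C} = {C,G} (union, +1)
ADENW@0: {A,C,G} ∩ {C,G} = {C,G} (intersection, +0)
MT@0: {T} ∩ {T} = {T} (intersection, +0)
ADEMNTW@0: {C,G} ∪ {T} = {C,G,T} (union, +1)
AD@1: {A} ∪ {G} = {A,G} (union, +1)
ADW@1: {A,G} ∪ {C} = {A,C,G} (union, +1)
EN@1: {A} ∩ {A} = {A} (intersection, +0)
ADENW@1: {A,C,G} ∩ {A} = {A} (intersection, +0)
MT@1: {G} ∩ {G} = {G} (intersection, +0)
ADEMNTW@1: {A} ∪ {G} = {A,G} (union, +1)
AD@2: {G} ∩ {G} = {G} (intersection, +0)
ADW@2: {G} ∪ {C} = {C,G} (union, +1)
EN@2: {G} ∪ {C} = {C,G} (union, +1)
ADENW@2: {C,G} ∩ {C,G} = {C,G} (intersection, +0)
MT@2: {C} ∪ {G} = {C,G} (union, +1)
ADEMNTW@2: {C,G} ∩ {C,G} = {C,G} (intersection, +0)
AD@3: {T} ∪ {A} = {A,T} (union, +1)
ADW@3: {A,T} ∩ {A} = {A} (intersection, +0)
EN@3: {C} ∪ {A} = {A,C} (union, +1)
ADENW@3: {A} ∩ {A,C} = {A} (intersection, +0)
MT@3: {A} ∪ {C} = {A,C} (union, +1)
ADEMNTW@3: {A} ∩ {A,C} = {A} (intersection, +0)
AD@4: {T} ∪ {G} = {G,T} (union, +1)
ADW@4: {G,T} ∩ {G} = {G} (intersection, +0)
EN@4: {G} ∪ {A} = {A,G} (union, +1)
ADENW@4: {G} ∩ {A,G} = {G} (intersection, +0)
MT@4: {T} ∪ {G} = {G,T} (union, +1)
ADEMNTW@4: {G} ∩ {G,T} = {G} (intersection, +0)
AD@5: {G} ∩ {G} = {G} (intersection, +0)
ADW@5: {G} ∪ {A} = {A,G} (union, +1)
EN@5: {G} ∩ {G} = {G} (intersection, +0)
ADENW@5: {A,G} ∩ {G} = {G} (intersection, +0)
MT@5: {A} ∪ {T} = {A,T} (union, +1)
ADEMNTW@5: {G} ∪ {A,T} = {A,G,T} (union, +1)
per-site changes: [4, 3, 3, 3, 3, 3]; total = 19

C,G,T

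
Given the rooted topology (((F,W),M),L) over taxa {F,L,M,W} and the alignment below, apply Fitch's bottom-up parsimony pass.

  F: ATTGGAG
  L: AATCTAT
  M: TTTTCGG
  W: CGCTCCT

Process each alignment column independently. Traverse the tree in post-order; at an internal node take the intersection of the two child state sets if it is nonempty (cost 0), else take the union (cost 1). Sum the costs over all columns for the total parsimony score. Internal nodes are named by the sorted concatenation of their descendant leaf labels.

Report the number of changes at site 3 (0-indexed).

2

FW@0: {A} ∪ {C} = {A,C} (union, +1)
FMW@0: {A,C} ∪ {T} = {A,C,T} (union, +1)
FLMW@0: {A,C,T} ∩ {A} = {A} (intersection, +0)
FW@1: {T} ∪ {G} = {G,T} (union, +1)
FMW@1: {G,T} ∩ {T} = {T} (intersection, +0)
FLMW@1: {T} ∪ {A} = {A,T} (union, +1)
FW@2: {T} ∪ {C} = {C,T} (union, +1)
FMW@2: {C,T} ∩ {T} = {T} (intersection, +0)
FLMW@2: {T} ∩ {T} = {T} (intersection, +0)
FW@3: {G} ∪ {T} = {G,T} (union, +1)
FMW@3: {G,T} ∩ {T} = {T} (intersection, +0)
FLMW@3: {T} ∪ {C} = {C,T} (union, +1)
FW@4: {G} ∪ {C} = {C,G} (union, +1)
FMW@4: {C,G} ∩ {C} = {C} (intersection, +0)
FLMW@4: {C} ∪ {T} = {C,T} (union, +1)
FW@5: {A} ∪ {C} = {A,C} (union, +1)
FMW@5: {A,C} ∪ {G} = {A,C,G} (union, +1)
FLMW@5: {A,C,G} ∩ {A} = {A} (intersection, +0)
FW@6: {G} ∪ {T} = {G,T} (union, +1)
FMW@6: {G,T} ∩ {G} = {G} (intersection, +0)
FLMW@6: {G} ∪ {T} = {G,T} (union, +1)
per-site changes: [2, 2, 1, 2, 2, 2, 2]; total = 13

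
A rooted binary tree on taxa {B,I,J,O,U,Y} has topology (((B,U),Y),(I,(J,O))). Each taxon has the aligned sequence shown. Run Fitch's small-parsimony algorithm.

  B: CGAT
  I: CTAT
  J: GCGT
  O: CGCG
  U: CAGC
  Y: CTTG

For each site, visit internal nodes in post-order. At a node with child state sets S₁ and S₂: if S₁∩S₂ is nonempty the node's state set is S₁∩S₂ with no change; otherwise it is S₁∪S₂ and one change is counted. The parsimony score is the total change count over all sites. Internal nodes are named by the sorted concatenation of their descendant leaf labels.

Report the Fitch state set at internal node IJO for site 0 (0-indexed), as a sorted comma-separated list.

C

[col 0] BU: children B:{C}, U:{C} ∩→ {C}; cost 0
[col 0] BUY: children BU:{C}, Y:{C} ∩→ {C}; cost 0
[col 0] JO: children J:{G}, O:{C} ∪→ {C,G}; cost 1
[col 0] IJO: children I:{C}, JO:{C,G} ∩→ {C}; cost 0
[col 0] BIJOUY: children BUY:{C}, IJO:{C} ∩→ {C}; cost 0
[col 1] BU: children B:{G}, U:{A} ∪→ {A,G}; cost 1
[col 1] BUY: children BU:{A,G}, Y:{T} ∪→ {A,G,T}; cost 1
[col 1] JO: children J:{C}, O:{G} ∪→ {C,G}; cost 1
[col 1] IJO: children I:{T}, JO:{C,G} ∪→ {C,G,T}; cost 1
[col 1] BIJOUY: children BUY:{A,G,T}, IJO:{C,G,T} ∩→ {G,T}; cost 0
[col 2] BU: children B:{A}, U:{G} ∪→ {A,G}; cost 1
[col 2] BUY: children BU:{A,G}, Y:{T} ∪→ {A,G,T}; cost 1
[col 2] JO: children J:{G}, O:{C} ∪→ {C,G}; cost 1
[col 2] IJO: children I:{A}, JO:{C,G} ∪→ {A,C,G}; cost 1
[col 2] BIJOUY: children BUY:{A,G,T}, IJO:{A,C,G} ∩→ {A,G}; cost 0
[col 3] BU: children B:{T}, U:{C} ∪→ {C,T}; cost 1
[col 3] BUY: children BU:{C,T}, Y:{G} ∪→ {C,G,T}; cost 1
[col 3] JO: children J:{T}, O:{G} ∪→ {G,T}; cost 1
[col 3] IJO: children I:{T}, JO:{G,T} ∩→ {T}; cost 0
[col 3] BIJOUY: children BUY:{C,G,T}, IJO:{T} ∩→ {T}; cost 0
per-site changes: [1, 4, 4, 3]; total = 12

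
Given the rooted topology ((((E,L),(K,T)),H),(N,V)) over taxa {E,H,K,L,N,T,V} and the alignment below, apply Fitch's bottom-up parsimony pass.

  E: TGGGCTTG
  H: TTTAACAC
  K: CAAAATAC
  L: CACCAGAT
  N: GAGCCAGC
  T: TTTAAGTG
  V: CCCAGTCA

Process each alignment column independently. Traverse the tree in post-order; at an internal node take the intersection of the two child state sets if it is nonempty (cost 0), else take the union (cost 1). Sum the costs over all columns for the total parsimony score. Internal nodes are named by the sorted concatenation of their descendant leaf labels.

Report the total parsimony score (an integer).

31

EL@0: {T} ∪ {C} = {C,T} (union, +1)
KT@0: {C} ∪ {T} = {C,T} (union, +1)
EKLT@0: {C,T} ∩ {C,T} = {C,T} (intersection, +0)
EHKLT@0: {C,T} ∩ {T} = {T} (intersection, +0)
NV@0: {G} ∪ {C} = {C,G} (union, +1)
EHKLNTV@0: {T} ∪ {C,G} = {C,G,T} (union, +1)
EL@1: {G} ∪ {A} = {A,G} (union, +1)
KT@1: {A} ∪ {T} = {A,T} (union, +1)
EKLT@1: {A,G} ∩ {A,T} = {A} (intersection, +0)
EHKLT@1: {A} ∪ {T} = {A,T} (union, +1)
NV@1: {A} ∪ {C} = {A,C} (union, +1)
EHKLNTV@1: {A,T} ∩ {A,C} = {A} (intersection, +0)
EL@2: {G} ∪ {C} = {C,G} (union, +1)
KT@2: {A} ∪ {T} = {A,T} (union, +1)
EKLT@2: {C,G} ∪ {A,T} = {A,C,G,T} (union, +1)
EHKLT@2: {A,C,G,T} ∩ {T} = {T} (intersection, +0)
NV@2: {G} ∪ {C} = {C,G} (union, +1)
EHKLNTV@2: {T} ∪ {C,G} = {C,G,T} (union, +1)
EL@3: {G} ∪ {C} = {C,G} (union, +1)
KT@3: {A} ∩ {A} = {A} (intersection, +0)
EKLT@3: {C,G} ∪ {A} = {A,C,G} (union, +1)
EHKLT@3: {A,C,G} ∩ {A} = {A} (intersection, +0)
NV@3: {C} ∪ {A} = {A,C} (union, +1)
EHKLNTV@3: {A} ∩ {A,C} = {A} (intersection, +0)
EL@4: {C} ∪ {A} = {A,C} (union, +1)
KT@4: {A} ∩ {A} = {A} (intersection, +0)
EKLT@4: {A,C} ∩ {A} = {A} (intersection, +0)
EHKLT@4: {A} ∩ {A} = {A} (intersection, +0)
NV@4: {C} ∪ {G} = {C,G} (union, +1)
EHKLNTV@4: {A} ∪ {C,G} = {A,C,G} (union, +1)
EL@5: {T} ∪ {G} = {G,T} (union, +1)
KT@5: {T} ∪ {G} = {G,T} (union, +1)
EKLT@5: {G,T} ∩ {G,T} = {G,T} (intersection, +0)
EHKLT@5: {G,T} ∪ {C} = {C,G,T} (union, +1)
NV@5: {A} ∪ {T} = {A,T} (union, +1)
EHKLNTV@5: {C,G,T} ∩ {A,T} = {T} (intersection, +0)
EL@6: {T} ∪ {A} = {A,T} (union, +1)
KT@6: {A} ∪ {T} = {A,T} (union, +1)
EKLT@6: {A,T} ∩ {A,T} = {A,T} (intersection, +0)
EHKLT@6: {A,T} ∩ {A} = {A} (intersection, +0)
NV@6: {G} ∪ {C} = {C,G} (union, +1)
EHKLNTV@6: {A} ∪ {C,G} = {A,C,G} (union, +1)
EL@7: {G} ∪ {T} = {G,T} (union, +1)
KT@7: {C} ∪ {G} = {C,G} (union, +1)
EKLT@7: {G,T} ∩ {C,G} = {G} (intersection, +0)
EHKLT@7: {G} ∪ {C} = {C,G} (union, +1)
NV@7: {C} ∪ {A} = {A,C} (union, +1)
EHKLNTV@7: {C,G} ∩ {A,C} = {C} (intersection, +0)
per-site changes: [4, 4, 5, 3, 3, 4, 4, 4]; total = 31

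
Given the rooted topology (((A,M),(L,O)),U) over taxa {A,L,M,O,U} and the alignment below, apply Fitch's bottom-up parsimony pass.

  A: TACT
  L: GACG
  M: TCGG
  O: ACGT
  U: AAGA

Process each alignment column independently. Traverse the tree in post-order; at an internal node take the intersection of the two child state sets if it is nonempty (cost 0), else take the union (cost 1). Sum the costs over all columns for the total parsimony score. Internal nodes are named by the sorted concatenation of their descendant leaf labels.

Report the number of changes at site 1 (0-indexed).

2

site 0, node AM: A={T} ∩ M={T} → {T} (+0)
site 0, node LO: L={G} ∪ O={A} → {A,G} (+1)
site 0, node ALMO: AM={T} ∪ LO={A,G} → {A,G,T} (+1)
site 0, node ALMOU: ALMO={A,G,T} ∩ U={A} → {A} (+0)
site 1, node AM: A={A} ∪ M={C} → {A,C} (+1)
site 1, node LO: L={A} ∪ O={C} → {A,C} (+1)
site 1, node ALMO: AM={A,C} ∩ LO={A,C} → {A,C} (+0)
site 1, node ALMOU: ALMO={A,C} ∩ U={A} → {A} (+0)
site 2, node AM: A={C} ∪ M={G} → {C,G} (+1)
site 2, node LO: L={C} ∪ O={G} → {C,G} (+1)
site 2, node ALMO: AM={C,G} ∩ LO={C,G} → {C,G} (+0)
site 2, node ALMOU: ALMO={C,G} ∩ U={G} → {G} (+0)
site 3, node AM: A={T} ∪ M={G} → {G,T} (+1)
site 3, node LO: L={G} ∪ O={T} → {G,T} (+1)
site 3, node ALMO: AM={G,T} ∩ LO={G,T} → {G,T} (+0)
site 3, node ALMOU: ALMO={G,T} ∪ U={A} → {A,G,T} (+1)
per-site changes: [2, 2, 2, 3]; total = 9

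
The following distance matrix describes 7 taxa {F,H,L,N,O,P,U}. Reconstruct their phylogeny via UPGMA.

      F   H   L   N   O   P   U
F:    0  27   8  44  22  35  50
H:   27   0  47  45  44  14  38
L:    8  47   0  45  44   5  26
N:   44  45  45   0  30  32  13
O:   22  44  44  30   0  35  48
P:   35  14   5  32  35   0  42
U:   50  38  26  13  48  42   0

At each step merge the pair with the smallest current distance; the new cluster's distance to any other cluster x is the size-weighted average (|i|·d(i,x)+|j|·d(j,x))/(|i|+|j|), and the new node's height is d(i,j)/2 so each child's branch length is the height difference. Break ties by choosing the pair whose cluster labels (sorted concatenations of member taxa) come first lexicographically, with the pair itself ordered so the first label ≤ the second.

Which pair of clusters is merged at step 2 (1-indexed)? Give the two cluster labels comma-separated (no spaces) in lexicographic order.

iteration 1: select L,P (d=5); attach at lengths (5/2, 5/2); label the merged cluster LP
  updated: d(F,LP)=43/2, d(H,LP)=61/2, d(LP,N)=77/2, d(LP,O)=79/2, d(LP,U)=34
iteration 2: select N,U (d=13); attach at lengths (13/2, 13/2); label the merged cluster NU
  updated: d(F,NU)=47, d(H,NU)=83/2, d(LP,NU)=145/4, d(NU,O)=39
iteration 3: select F,LP (d=43/2); attach at lengths (43/4, 33/4); label the merged cluster FLP
  updated: d(FLP,H)=88/3, d(FLP,NU)=239/6, d(FLP,O)=101/3
iteration 4: select FLP,H (d=88/3); attach at lengths (47/12, 44/3); label the merged cluster FHLP
  updated: d(FHLP,NU)=161/4, d(FHLP,O)=145/4
iteration 5: select FHLP,O (d=145/4); attach at lengths (83/24, 145/8); label the merged cluster FHLOP
  updated: d(FHLOP,NU)=40
iteration 6: select FHLOP,NU (d=40); attach at lengths (15/8, 27/2); label the merged cluster FHLNOPU
final tree: ((((F:43/4,(L:5/2,P:5/2):33/4):47/12,H:44/3):83/24,O:145/8):15/8,(N:13/2,U:13/2):27/2)
total length: 2221/24

N,U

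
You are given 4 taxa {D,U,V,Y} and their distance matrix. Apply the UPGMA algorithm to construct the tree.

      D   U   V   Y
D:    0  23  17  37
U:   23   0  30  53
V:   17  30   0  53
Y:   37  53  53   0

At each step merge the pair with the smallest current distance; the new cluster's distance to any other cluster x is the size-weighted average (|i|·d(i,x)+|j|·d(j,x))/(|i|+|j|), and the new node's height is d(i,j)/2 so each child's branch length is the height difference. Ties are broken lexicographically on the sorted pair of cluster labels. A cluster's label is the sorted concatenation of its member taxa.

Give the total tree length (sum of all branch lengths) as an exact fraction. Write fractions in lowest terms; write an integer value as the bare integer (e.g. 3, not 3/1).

833/12

iteration 1: select D,V (d=17); attach at lengths (17/2, 17/2); label the merged cluster DV
  updated: d(DV,U)=53/2, d(DV,Y)=45
iteration 2: select DV,U (d=53/2); attach at lengths (19/4, 53/4); label the merged cluster DUV
  updated: d(DUV,Y)=143/3
iteration 3: select DUV,Y (d=143/3); attach at lengths (127/12, 143/6); label the merged cluster DUVY
final tree: (((D:17/2,V:17/2):19/4,U:53/4):127/12,Y:143/6)
total length: 833/12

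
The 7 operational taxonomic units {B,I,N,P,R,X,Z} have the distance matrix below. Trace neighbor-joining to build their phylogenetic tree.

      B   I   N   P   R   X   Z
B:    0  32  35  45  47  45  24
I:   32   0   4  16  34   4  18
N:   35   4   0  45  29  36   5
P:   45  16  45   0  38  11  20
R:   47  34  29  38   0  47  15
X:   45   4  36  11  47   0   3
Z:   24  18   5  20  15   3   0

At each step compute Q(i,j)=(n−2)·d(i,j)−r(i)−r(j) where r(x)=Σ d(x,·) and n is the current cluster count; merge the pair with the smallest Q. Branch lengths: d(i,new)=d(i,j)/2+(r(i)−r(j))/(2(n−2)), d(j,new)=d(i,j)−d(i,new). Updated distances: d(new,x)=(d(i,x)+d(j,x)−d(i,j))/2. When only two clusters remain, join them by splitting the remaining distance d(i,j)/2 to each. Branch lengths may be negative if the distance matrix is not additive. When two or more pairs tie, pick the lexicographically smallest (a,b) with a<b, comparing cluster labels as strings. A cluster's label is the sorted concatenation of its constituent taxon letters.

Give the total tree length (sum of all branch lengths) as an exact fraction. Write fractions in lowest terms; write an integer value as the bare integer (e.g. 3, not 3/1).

1209/16

1. join P+X (d=11, Q=-266) ⇒ PX; edges |P|=42/5, |X|=13/5
  updated: d(B,PX)=79/2, d(I,PX)=9/2, d(N,PX)=35, d(PX,R)=37, d(PX,Z)=6
2. join I+PX (d=9/2, Q=-393/2) ⇒ IPX; edges |I|=-23/16, |PX|=95/16
  updated: d(B,IPX)=67/2, d(IPX,N)=69/4, d(IPX,R)=133/4, d(IPX,Z)=39/4
3. join R+Z (d=15, Q=-133) ⇒ RZ; edges |R|=77/4, |Z|=-17/4
  updated: d(B,RZ)=28, d(IPX,RZ)=14, d(N,RZ)=19/2
4. join B+IPX (d=67/2, Q=-377/4) ⇒ BIPX; edges |B|=395/16, |IPX|=141/16
  updated: d(BIPX,N)=75/8, d(BIPX,RZ)=17/4
5. join BIPX+N (d=75/8, Q=-185/8) ⇒ BINPX; edges |BIPX|=33/16, |N|=117/16
  updated: d(BINPX,RZ)=35/16
6. join BINPX+RZ (d=35/16) ⇒ BINPRXZ; edges |BINPX|=35/32, |RZ|=35/32
final tree: (((B:395/16,(I:-23/16,(P:42/5,X:13/5):95/16):141/16):33/16,N:117/16):35/32,(R:77/4,Z:-17/4):35/32)
total length: 1209/16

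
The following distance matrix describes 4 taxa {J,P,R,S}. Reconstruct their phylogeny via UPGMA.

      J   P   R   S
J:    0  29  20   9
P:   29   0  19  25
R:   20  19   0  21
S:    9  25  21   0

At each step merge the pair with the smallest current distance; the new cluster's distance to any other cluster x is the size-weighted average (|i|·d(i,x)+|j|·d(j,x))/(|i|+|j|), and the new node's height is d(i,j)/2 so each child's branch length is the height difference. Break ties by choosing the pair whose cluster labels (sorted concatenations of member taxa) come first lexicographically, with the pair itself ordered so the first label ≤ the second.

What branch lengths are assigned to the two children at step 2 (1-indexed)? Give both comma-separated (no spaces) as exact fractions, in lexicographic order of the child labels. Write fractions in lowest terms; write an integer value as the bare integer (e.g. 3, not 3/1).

19/2,19/2

iteration 1: select J,S (d=9); attach at lengths (9/2, 9/2); label the merged cluster JS
  updated: d(JS,P)=27, d(JS,R)=41/2
iteration 2: select P,R (d=19); attach at lengths (19/2, 19/2); label the merged cluster PR
  updated: d(JS,PR)=95/4
iteration 3: select JS,PR (d=95/4); attach at lengths (59/8, 19/8); label the merged cluster JPRS
final tree: ((J:9/2,S:9/2):59/8,(P:19/2,R:19/2):19/8)
total length: 151/4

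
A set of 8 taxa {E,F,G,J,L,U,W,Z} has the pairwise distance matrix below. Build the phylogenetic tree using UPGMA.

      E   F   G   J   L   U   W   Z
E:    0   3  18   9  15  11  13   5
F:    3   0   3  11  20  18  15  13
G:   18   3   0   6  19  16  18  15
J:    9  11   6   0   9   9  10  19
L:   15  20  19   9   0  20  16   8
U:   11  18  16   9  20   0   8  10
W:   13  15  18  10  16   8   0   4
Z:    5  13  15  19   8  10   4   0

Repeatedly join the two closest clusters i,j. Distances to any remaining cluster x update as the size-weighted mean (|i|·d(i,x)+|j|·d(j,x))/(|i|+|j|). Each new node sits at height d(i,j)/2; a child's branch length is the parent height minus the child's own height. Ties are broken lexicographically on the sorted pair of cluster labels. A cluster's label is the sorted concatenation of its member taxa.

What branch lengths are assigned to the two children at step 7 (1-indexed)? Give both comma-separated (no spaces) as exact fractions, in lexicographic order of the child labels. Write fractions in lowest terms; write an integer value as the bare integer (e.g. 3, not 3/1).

step 1: merge (E,F) at d=3; branch lengths E→3/2, F→3/2; new cluster EF
  updated: d(EF,G)=21/2, d(EF,J)=10, d(EF,L)=35/2, d(EF,U)=29/2, d(EF,W)=14, d(EF,Z)=9
step 2: merge (W,Z) at d=4; branch lengths W→2, Z→2; new cluster WZ
  updated: d(EF,WZ)=23/2, d(G,WZ)=33/2, d(J,WZ)=29/2, d(L,WZ)=12, d(U,WZ)=9
step 3: merge (G,J) at d=6; branch lengths G→3, J→3; new cluster GJ
  updated: d(EF,GJ)=41/4, d(GJ,L)=14, d(GJ,U)=25/2, d(GJ,WZ)=31/2
step 4: merge (U,WZ) at d=9; branch lengths U→9/2, WZ→5/2; new cluster UWZ
  updated: d(EF,UWZ)=25/2, d(GJ,UWZ)=29/2, d(L,UWZ)=44/3
step 5: merge (EF,GJ) at d=41/4; branch lengths EF→29/8, GJ→17/8; new cluster EFGJ
  updated: d(EFGJ,L)=63/4, d(EFGJ,UWZ)=27/2
step 6: merge (EFGJ,UWZ) at d=27/2; branch lengths EFGJ→13/8, UWZ→9/4; new cluster EFGJUWZ
  updated: d(EFGJUWZ,L)=107/7
step 7: merge (EFGJUWZ,L) at d=107/7; branch lengths EFGJUWZ→25/28, L→107/14; new cluster EFGJLUWZ
final tree: ((((E:3/2,F:3/2):29/8,(G:3,J:3):17/8):13/8,(U:9/2,(W:2,Z:2):5/2):9/4):25/28,L:107/14)
total length: 2137/56

25/28,107/14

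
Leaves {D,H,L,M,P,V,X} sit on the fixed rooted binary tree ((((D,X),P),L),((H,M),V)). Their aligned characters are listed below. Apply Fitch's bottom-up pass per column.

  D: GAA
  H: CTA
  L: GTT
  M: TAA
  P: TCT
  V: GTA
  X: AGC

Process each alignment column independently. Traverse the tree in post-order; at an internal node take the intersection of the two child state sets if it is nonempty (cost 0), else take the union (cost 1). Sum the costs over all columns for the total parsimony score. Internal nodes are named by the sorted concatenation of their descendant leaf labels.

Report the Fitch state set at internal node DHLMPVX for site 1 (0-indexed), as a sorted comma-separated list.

site 0, node DX: D={G} ∪ X={A} → {A,G} (+1)
site 0, node DPX: DX={A,G} ∪ P={T} → {A,G,T} (+1)
site 0, node DLPX: DPX={A,G,T} ∩ L={G} → {G} (+0)
site 0, node HM: H={C} ∪ M={T} → {C,T} (+1)
site 0, node HMV: HM={C,T} ∪ V={G} → {C,G,T} (+1)
site 0, node DHLMPVX: DLPX={G} ∩ HMV={C,G,T} → {G} (+0)
site 1, node DX: D={A} ∪ X={G} → {A,G} (+1)
site 1, node DPX: DX={A,G} ∪ P={C} → {A,C,G} (+1)
site 1, node DLPX: DPX={A,C,G} ∪ L={T} → {A,C,G,T} (+1)
site 1, node HM: H={T} ∪ M={A} → {A,T} (+1)
site 1, node HMV: HM={A,T} ∩ V={T} → {T} (+0)
site 1, node DHLMPVX: DLPX={A,C,G,T} ∩ HMV={T} → {T} (+0)
site 2, node DX: D={A} ∪ X={C} → {A,C} (+1)
site 2, node DPX: DX={A,C} ∪ P={T} → {A,C,T} (+1)
site 2, node DLPX: DPX={A,C,T} ∩ L={T} → {T} (+0)
site 2, node HM: H={A} ∩ M={A} → {A} (+0)
site 2, node HMV: HM={A} ∩ V={A} → {A} (+0)
site 2, node DHLMPVX: DLPX={T} ∪ HMV={A} → {A,T} (+1)
per-site changes: [4, 4, 3]; total = 11

T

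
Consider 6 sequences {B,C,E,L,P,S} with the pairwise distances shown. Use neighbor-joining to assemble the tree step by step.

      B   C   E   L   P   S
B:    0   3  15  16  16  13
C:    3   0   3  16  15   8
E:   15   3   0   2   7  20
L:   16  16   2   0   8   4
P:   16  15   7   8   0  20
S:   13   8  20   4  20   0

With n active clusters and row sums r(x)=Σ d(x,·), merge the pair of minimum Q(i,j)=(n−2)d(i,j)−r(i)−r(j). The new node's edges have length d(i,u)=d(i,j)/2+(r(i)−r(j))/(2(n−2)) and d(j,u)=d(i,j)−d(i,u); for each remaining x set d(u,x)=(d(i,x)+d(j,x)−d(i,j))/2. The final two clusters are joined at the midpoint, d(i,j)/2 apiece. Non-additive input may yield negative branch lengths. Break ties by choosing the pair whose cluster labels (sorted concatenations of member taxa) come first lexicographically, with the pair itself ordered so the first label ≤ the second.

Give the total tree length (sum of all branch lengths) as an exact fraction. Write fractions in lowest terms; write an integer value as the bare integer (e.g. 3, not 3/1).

413/16

step 1: merge (B,C) at d=3, Q=-96; branch lengths B→15/4, C→-3/4; new cluster BC
  updated: d(BC,E)=15/2, d(BC,L)=29/2, d(BC,P)=14, d(BC,S)=9
step 2: merge (BC,S) at d=9, Q=-71; branch lengths BC→19/6, S→35/6; new cluster BCS
  updated: d(BCS,E)=37/4, d(BCS,L)=19/4, d(BCS,P)=25/2
step 3: merge (BCS,L) at d=19/4, Q=-127/4; branch lengths BCS→85/16, L→-9/16; new cluster BCLS
  updated: d(BCLS,E)=13/4, d(BCLS,P)=63/8
step 4: merge (BCLS,E) at d=13/4, Q=-145/8; branch lengths BCLS→33/16, E→19/16; new cluster BCELS
  updated: d(BCELS,P)=93/16
step 5: merge (BCELS,P) at d=93/16; branch lengths BCELS→93/32, P→93/32; new cluster BCELPS
final tree: (((((B:15/4,C:-3/4):19/6,S:35/6):85/16,L:-9/16):33/16,E:19/16):93/32,P:93/32)
total length: 413/16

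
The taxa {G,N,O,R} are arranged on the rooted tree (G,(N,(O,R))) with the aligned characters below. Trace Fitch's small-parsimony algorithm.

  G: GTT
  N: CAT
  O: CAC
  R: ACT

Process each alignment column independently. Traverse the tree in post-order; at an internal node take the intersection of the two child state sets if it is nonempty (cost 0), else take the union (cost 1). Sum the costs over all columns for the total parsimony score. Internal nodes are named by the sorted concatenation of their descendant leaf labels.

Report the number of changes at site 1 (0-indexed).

site 0, node OR: O={C} ∪ R={A} → {A,C} (+1)
site 0, node NOR: N={C} ∩ OR={A,C} → {C} (+0)
site 0, node GNOR: G={G} ∪ NOR={C} → {C,G} (+1)
site 1, node OR: O={A} ∪ R={C} → {A,C} (+1)
site 1, node NOR: N={A} ∩ OR={A,C} → {A} (+0)
site 1, node GNOR: G={T} ∪ NOR={A} → {A,T} (+1)
site 2, node OR: O={C} ∪ R={T} → {C,T} (+1)
site 2, node NOR: N={T} ∩ OR={C,T} → {T} (+0)
site 2, node GNOR: G={T} ∩ NOR={T} → {T} (+0)
per-site changes: [2, 2, 1]; total = 5

2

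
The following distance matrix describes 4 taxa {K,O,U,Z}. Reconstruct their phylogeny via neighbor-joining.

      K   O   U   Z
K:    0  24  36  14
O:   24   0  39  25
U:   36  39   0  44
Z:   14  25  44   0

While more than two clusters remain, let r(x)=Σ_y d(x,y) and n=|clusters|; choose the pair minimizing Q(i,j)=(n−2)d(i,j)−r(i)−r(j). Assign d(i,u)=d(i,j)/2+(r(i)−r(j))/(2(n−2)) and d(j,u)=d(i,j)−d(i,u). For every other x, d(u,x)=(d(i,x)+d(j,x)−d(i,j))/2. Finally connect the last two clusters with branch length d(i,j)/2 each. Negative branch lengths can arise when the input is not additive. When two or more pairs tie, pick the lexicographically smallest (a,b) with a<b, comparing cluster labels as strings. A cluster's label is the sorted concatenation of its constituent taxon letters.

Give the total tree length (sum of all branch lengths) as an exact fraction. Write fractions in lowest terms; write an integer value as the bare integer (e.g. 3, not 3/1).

step 1: merge (K,Z) at d=14, Q=-129; branch lengths K→19/4, Z→37/4; new cluster KZ
  updated: d(KZ,O)=35/2, d(KZ,U)=33
step 2: merge (KZ,O) at d=35/2, Q=-179/2; branch lengths KZ→23/4, O→47/4; new cluster KOZ
  updated: d(KOZ,U)=109/4
step 3: merge (KOZ,U) at d=109/4; branch lengths KOZ→109/8, U→109/8; new cluster KOUZ
final tree: (((K:19/4,Z:37/4):23/4,O:47/4):109/8,U:109/8)
total length: 235/4

235/4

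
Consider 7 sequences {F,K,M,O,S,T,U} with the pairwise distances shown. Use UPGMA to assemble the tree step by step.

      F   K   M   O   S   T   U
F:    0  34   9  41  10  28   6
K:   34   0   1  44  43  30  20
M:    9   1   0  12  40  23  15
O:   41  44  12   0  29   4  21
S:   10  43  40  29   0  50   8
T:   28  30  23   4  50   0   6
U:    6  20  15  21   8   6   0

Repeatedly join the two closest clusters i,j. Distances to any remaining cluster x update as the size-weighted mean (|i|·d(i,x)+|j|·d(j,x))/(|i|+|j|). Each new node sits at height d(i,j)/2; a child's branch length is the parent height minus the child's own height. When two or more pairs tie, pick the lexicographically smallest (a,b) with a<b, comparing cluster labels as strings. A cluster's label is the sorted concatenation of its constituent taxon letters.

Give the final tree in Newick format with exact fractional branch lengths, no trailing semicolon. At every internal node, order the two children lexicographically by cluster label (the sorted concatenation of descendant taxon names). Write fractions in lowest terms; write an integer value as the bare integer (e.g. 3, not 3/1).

1. join K+M (d=1) ⇒ KM; edges |K|=1/2, |M|=1/2
  updated: d(F,KM)=43/2, d(KM,O)=28, d(KM,S)=83/2, d(KM,T)=53/2, d(KM,U)=35/2
2. join O+T (d=4) ⇒ OT; edges |O|=2, |T|=2
  updated: d(F,OT)=69/2, d(KM,OT)=109/4, d(OT,S)=79/2, d(OT,U)=27/2
3. join F+U (d=6) ⇒ FU; edges |F|=3, |U|=3
  updated: d(FU,KM)=39/2, d(FU,OT)=24, d(FU,S)=9
4. join FU+S (d=9) ⇒ FSU; edges |FU|=3/2, |S|=9/2
  updated: d(FSU,KM)=161/6, d(FSU,OT)=175/6
5. join FSU+KM (d=161/6) ⇒ FKMSU; edges |FSU|=107/12, |KM|=155/12
  updated: d(FKMSU,OT)=142/5
6. join FKMSU+OT (d=142/5) ⇒ FKMOSTU; edges |FKMSU|=47/60, |OT|=61/5
final tree: ((((F:3,U:3):3/2,S:9/2):107/12,(K:1/2,M:1/2):155/12):47/60,(O:2,T:2):61/5)
total length: 3109/60

((((F:3,U:3):3/2,S:9/2):107/12,(K:1/2,M:1/2):155/12):47/60,(O:2,T:2):61/5)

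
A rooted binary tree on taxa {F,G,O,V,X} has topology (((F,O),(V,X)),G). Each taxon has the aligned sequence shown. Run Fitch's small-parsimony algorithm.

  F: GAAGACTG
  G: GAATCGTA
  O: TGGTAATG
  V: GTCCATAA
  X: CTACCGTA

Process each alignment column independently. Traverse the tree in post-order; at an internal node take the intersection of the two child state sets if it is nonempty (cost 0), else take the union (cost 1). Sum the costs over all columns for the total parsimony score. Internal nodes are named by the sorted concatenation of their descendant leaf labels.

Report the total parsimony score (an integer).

15

site 0, node FO: F={G} ∪ O={T} → {G,T} (+1)
site 0, node VX: V={G} ∪ X={C} → {C,G} (+1)
site 0, node FOVX: FO={G,T} ∩ VX={C,G} → {G} (+0)
site 0, node FGOVX: FOVX={G} ∩ G={G} → {G} (+0)
site 1, node FO: F={A} ∪ O={G} → {A,G} (+1)
site 1, node VX: V={T} ∩ X={T} → {T} (+0)
site 1, node FOVX: FO={A,G} ∪ VX={T} → {A,G,T} (+1)
site 1, node FGOVX: FOVX={A,G,T} ∩ G={A} → {A} (+0)
site 2, node FO: F={A} ∪ O={G} → {A,G} (+1)
site 2, node VX: V={C} ∪ X={A} → {A,C} (+1)
site 2, node FOVX: FO={A,G} ∩ VX={A,C} → {A} (+0)
site 2, node FGOVX: FOVX={A} ∩ G={A} → {A} (+0)
site 3, node FO: F={G} ∪ O={T} → {G,T} (+1)
site 3, node VX: V={C} ∩ X={C} → {C} (+0)
site 3, node FOVX: FO={G,T} ∪ VX={C} → {C,G,T} (+1)
site 3, node FGOVX: FOVX={C,G,T} ∩ G={T} → {T} (+0)
site 4, node FO: F={A} ∩ O={A} → {A} (+0)
site 4, node VX: V={A} ∪ X={C} → {A,C} (+1)
site 4, node FOVX: FO={A} ∩ VX={A,C} → {A} (+0)
site 4, node FGOVX: FOVX={A} ∪ G={C} → {A,C} (+1)
site 5, node FO: F={C} ∪ O={A} → {A,C} (+1)
site 5, node VX: V={T} ∪ X={G} → {G,T} (+1)
site 5, node FOVX: FO={A,C} ∪ VX={G,T} → {A,C,G,T} (+1)
site 5, node FGOVX: FOVX={A,C,G,T} ∩ G={G} → {G} (+0)
site 6, node FO: F={T} ∩ O={T} → {T} (+0)
site 6, node VX: V={A} ∪ X={T} → {A,T} (+1)
site 6, node FOVX: FO={T} ∩ VX={A,T} → {T} (+0)
site 6, node FGOVX: FOVX={T} ∩ G={T} → {T} (+0)
site 7, node FO: F={G} ∩ O={G} → {G} (+0)
site 7, node VX: V={A} ∩ X={A} → {A} (+0)
site 7, node FOVX: FO={G} ∪ VX={A} → {A,G} (+1)
site 7, node FGOVX: FOVX={A,G} ∩ G={A} → {A} (+0)
per-site changes: [2, 2, 2, 2, 2, 3, 1, 1]; total = 15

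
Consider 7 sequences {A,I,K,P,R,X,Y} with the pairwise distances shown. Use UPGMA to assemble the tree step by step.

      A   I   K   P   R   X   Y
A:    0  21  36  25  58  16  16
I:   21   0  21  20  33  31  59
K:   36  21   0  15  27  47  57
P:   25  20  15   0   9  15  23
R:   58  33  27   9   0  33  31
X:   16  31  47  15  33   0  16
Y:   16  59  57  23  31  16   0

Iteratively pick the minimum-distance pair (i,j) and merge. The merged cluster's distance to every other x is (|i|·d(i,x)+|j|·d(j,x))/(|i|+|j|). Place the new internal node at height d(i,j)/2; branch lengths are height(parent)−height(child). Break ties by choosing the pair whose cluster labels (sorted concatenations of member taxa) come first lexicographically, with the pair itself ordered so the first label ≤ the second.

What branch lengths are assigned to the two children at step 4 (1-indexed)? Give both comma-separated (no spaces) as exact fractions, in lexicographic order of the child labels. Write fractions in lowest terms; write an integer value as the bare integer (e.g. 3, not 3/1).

21/2,21/2

step 1: merge (P,R) at d=9; branch lengths P→9/2, R→9/2; new cluster PR
  updated: d(A,PR)=83/2, d(I,PR)=53/2, d(K,PR)=21, d(PR,X)=24, d(PR,Y)=27
step 2: merge (A,X) at d=16; branch lengths A→8, X→8; new cluster AX
  updated: d(AX,I)=26, d(AX,K)=83/2, d(AX,PR)=131/4, d(AX,Y)=16
step 3: merge (AX,Y) at d=16; branch lengths AX→0, Y→8; new cluster AXY
  updated: d(AXY,I)=37, d(AXY,K)=140/3, d(AXY,PR)=185/6
step 4: merge (I,K) at d=21; branch lengths I→21/2, K→21/2; new cluster IK
  updated: d(AXY,IK)=251/6, d(IK,PR)=95/4
step 5: merge (IK,PR) at d=95/4; branch lengths IK→11/8, PR→59/8; new cluster IKPR
  updated: d(AXY,IKPR)=109/3
step 6: merge (AXY,IKPR) at d=109/3; branch lengths AXY→61/6, IKPR→151/24; new cluster AIKPRXY
final tree: (((A:8,X:8):0,Y:8):61/6,((I:21/2,K:21/2):11/8,(P:9/2,R:9/2):59/8):151/24)
total length: 1901/24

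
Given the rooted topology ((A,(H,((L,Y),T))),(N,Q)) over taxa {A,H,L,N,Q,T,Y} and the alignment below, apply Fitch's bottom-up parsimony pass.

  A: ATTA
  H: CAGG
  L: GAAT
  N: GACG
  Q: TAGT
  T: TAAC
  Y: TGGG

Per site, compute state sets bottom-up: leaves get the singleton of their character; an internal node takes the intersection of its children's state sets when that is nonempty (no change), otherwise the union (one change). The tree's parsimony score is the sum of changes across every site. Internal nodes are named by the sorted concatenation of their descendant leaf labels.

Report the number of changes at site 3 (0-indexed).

4

LY@0: {G} ∪ {T} = {G,T} (union, +1)
LTY@0: {G,T} ∩ {T} = {T} (intersection, +0)
HLTY@0: {C} ∪ {T} = {C,T} (union, +1)
AHLTY@0: {A} ∪ {C,T} = {A,C,T} (union, +1)
NQ@0: {G} ∪ {T} = {G,T} (union, +1)
AHLNQTY@0: {A,C,T} ∩ {G,T} = {T} (intersection, +0)
LY@1: {A} ∪ {G} = {A,G} (union, +1)
LTY@1: {A,G} ∩ {A} = {A} (intersection, +0)
HLTY@1: {A} ∩ {A} = {A} (intersection, +0)
AHLTY@1: {T} ∪ {A} = {A,T} (union, +1)
NQ@1: {A} ∩ {A} = {A} (intersection, +0)
AHLNQTY@1: {A,T} ∩ {A} = {A} (intersection, +0)
LY@2: {A} ∪ {G} = {A,G} (union, +1)
LTY@2: {A,G} ∩ {A} = {A} (intersection, +0)
HLTY@2: {G} ∪ {A} = {A,G} (union, +1)
AHLTY@2: {T} ∪ {A,G} = {A,G,T} (union, +1)
NQ@2: {C} ∪ {G} = {C,G} (union, +1)
AHLNQTY@2: {A,G,T} ∩ {C,G} = {G} (intersection, +0)
LY@3: {T} ∪ {G} = {G,T} (union, +1)
LTY@3: {G,T} ∪ {C} = {C,G,T} (union, +1)
HLTY@3: {G} ∩ {C,G,T} = {G} (intersection, +0)
AHLTY@3: {A} ∪ {G} = {A,G} (union, +1)
NQ@3: {G} ∪ {T} = {G,T} (union, +1)
AHLNQTY@3: {A,G} ∩ {G,T} = {G} (intersection, +0)
per-site changes: [4, 2, 4, 4]; total = 14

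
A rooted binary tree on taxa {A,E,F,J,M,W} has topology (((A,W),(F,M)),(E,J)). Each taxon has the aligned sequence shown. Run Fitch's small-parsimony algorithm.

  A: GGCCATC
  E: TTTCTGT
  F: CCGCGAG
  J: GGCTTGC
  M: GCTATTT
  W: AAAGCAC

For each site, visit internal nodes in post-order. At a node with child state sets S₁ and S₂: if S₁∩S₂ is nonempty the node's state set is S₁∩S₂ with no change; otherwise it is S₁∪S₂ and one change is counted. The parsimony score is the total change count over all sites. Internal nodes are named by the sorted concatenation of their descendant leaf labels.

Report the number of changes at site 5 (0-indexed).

3

[col 0] AW: children A:{G}, W:{A} ∪→ {A,G}; cost 1
[col 0] FM: children F:{C}, M:{G} ∪→ {C,G}; cost 1
[col 0] AFMW: children AW:{A,G}, FM:{C,G} ∩→ {G}; cost 0
[col 0] EJ: children E:{T}, J:{G} ∪→ {G,T}; cost 1
[col 0] AEFJMW: children AFMW:{G}, EJ:{G,T} ∩→ {G}; cost 0
[col 1] AW: children A:{G}, W:{A} ∪→ {A,G}; cost 1
[col 1] FM: children F:{C}, M:{C} ∩→ {C}; cost 0
[col 1] AFMW: children AW:{A,G}, FM:{C} ∪→ {A,C,G}; cost 1
[col 1] EJ: children E:{T}, J:{G} ∪→ {G,T}; cost 1
[col 1] AEFJMW: children AFMW:{A,C,G}, EJ:{G,T} ∩→ {G}; cost 0
[col 2] AW: children A:{C}, W:{A} ∪→ {A,C}; cost 1
[col 2] FM: children F:{G}, M:{T} ∪→ {G,T}; cost 1
[col 2] AFMW: children AW:{A,C}, FM:{G,T} ∪→ {A,C,G,T}; cost 1
[col 2] EJ: children E:{T}, J:{C} ∪→ {C,T}; cost 1
[col 2] AEFJMW: children AFMW:{A,C,G,T}, EJ:{C,T} ∩→ {C,T}; cost 0
[col 3] AW: children A:{C}, W:{G} ∪→ {C,G}; cost 1
[col 3] FM: children F:{C}, M:{A} ∪→ {A,C}; cost 1
[col 3] AFMW: children AW:{C,G}, FM:{A,C} ∩→ {C}; cost 0
[col 3] EJ: children E:{C}, J:{T} ∪→ {C,T}; cost 1
[col 3] AEFJMW: children AFMW:{C}, EJ:{C,T} ∩→ {C}; cost 0
[col 4] AW: children A:{A}, W:{C} ∪→ {A,C}; cost 1
[col 4] FM: children F:{G}, M:{T} ∪→ {G,T}; cost 1
[col 4] AFMW: children AW:{A,C}, FM:{G,T} ∪→ {A,C,G,T}; cost 1
[col 4] EJ: children E:{T}, J:{T} ∩→ {T}; cost 0
[col 4] AEFJMW: children AFMW:{A,C,G,T}, EJ:{T} ∩→ {T}; cost 0
[col 5] AW: children A:{T}, W:{A} ∪→ {A,T}; cost 1
[col 5] FM: children F:{A}, M:{T} ∪→ {A,T}; cost 1
[col 5] AFMW: children AW:{A,T}, FM:{A,T} ∩→ {A,T}; cost 0
[col 5] EJ: children E:{G}, J:{G} ∩→ {G}; cost 0
[col 5] AEFJMW: children AFMW:{A,T}, EJ:{G} ∪→ {A,G,T}; cost 1
[col 6] AW: children A:{C}, W:{C} ∩→ {C}; cost 0
[col 6] FM: children F:{G}, M:{T} ∪→ {G,T}; cost 1
[col 6] AFMW: children AW:{C}, FM:{G,T} ∪→ {C,G,T}; cost 1
[col 6] EJ: children E:{T}, J:{C} ∪→ {C,T}; cost 1
[col 6] AEFJMW: children AFMW:{C,G,T}, EJ:{C,T} ∩→ {C,T}; cost 0
per-site changes: [3, 3, 4, 3, 3, 3, 3]; total = 22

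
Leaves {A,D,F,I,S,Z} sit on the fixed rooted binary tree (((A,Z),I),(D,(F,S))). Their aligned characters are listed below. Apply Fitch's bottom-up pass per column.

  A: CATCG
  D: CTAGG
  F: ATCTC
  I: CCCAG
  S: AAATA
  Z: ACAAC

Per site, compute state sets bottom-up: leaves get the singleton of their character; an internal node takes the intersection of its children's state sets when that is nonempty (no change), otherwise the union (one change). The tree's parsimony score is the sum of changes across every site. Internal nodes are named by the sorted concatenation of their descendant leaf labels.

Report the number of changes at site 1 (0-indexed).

3

[col 0] AZ: children A:{C}, Z:{A} ∪→ {A,C}; cost 1
[col 0] AIZ: children AZ:{A,C}, I:{C} ∩→ {C}; cost 0
[col 0] FS: children F:{A}, S:{A} ∩→ {A}; cost 0
[col 0] DFS: children D:{C}, FS:{A} ∪→ {A,C}; cost 1
[col 0] ADFISZ: children AIZ:{C}, DFS:{A,C} ∩→ {C}; cost 0
[col 1] AZ: children A:{A}, Z:{C} ∪→ {A,C}; cost 1
[col 1] AIZ: children AZ:{A,C}, I:{C} ∩→ {C}; cost 0
[col 1] FS: children F:{T}, S:{A} ∪→ {A,T}; cost 1
[col 1] DFS: children D:{T}, FS:{A,T} ∩→ {T}; cost 0
[col 1] ADFISZ: children AIZ:{C}, DFS:{T} ∪→ {C,T}; cost 1
[col 2] AZ: children A:{T}, Z:{A} ∪→ {A,T}; cost 1
[col 2] AIZ: children AZ:{A,T}, I:{C} ∪→ {A,C,T}; cost 1
[col 2] FS: children F:{C}, S:{A} ∪→ {A,C}; cost 1
[col 2] DFS: children D:{A}, FS:{A,C} ∩→ {A}; cost 0
[col 2] ADFISZ: children AIZ:{A,C,T}, DFS:{A} ∩→ {A}; cost 0
[col 3] AZ: children A:{C}, Z:{A} ∪→ {A,C}; cost 1
[col 3] AIZ: children AZ:{A,C}, I:{A} ∩→ {A}; cost 0
[col 3] FS: children F:{T}, S:{T} ∩→ {T}; cost 0
[col 3] DFS: children D:{G}, FS:{T} ∪→ {G,T}; cost 1
[col 3] ADFISZ: children AIZ:{A}, DFS:{G,T} ∪→ {A,G,T}; cost 1
[col 4] AZ: children A:{G}, Z:{C} ∪→ {C,G}; cost 1
[col 4] AIZ: children AZ:{C,G}, I:{G} ∩→ {G}; cost 0
[col 4] FS: children F:{C}, S:{A} ∪→ {A,C}; cost 1
[col 4] DFS: children D:{G}, FS:{A,C} ∪→ {A,C,G}; cost 1
[col 4] ADFISZ: children AIZ:{G}, DFS:{A,C,G} ∩→ {G}; cost 0
per-site changes: [2, 3, 3, 3, 3]; total = 14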